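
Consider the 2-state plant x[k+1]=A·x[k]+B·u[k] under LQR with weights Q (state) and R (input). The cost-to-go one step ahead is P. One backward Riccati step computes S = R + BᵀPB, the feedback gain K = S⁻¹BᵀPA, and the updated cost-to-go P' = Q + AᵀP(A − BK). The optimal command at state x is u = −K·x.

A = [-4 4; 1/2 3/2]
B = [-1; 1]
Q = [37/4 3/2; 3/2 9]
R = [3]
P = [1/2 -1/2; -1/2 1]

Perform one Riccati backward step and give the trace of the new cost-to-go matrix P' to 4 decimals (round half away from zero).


28.0909

BᵀP = [-1.0000 1.5000]
S = R + BᵀPB = [3] + [2.5000] = [5.5000]
BᵀPA = [4.7500 -1.7500]
K = S⁻¹·BᵀPA = [0.8636 -0.3182]
A−BK = [-3.1364 3.6818; -0.3636 1.8182]
AᵀP(A−BK) = [6.1477 -3.7386; -3.7386 3.6932]
P' = Q + AᵀP(A−BK) = [15.3977 -2.2386; -2.2386 12.6932]
tr(P') = 28.0909


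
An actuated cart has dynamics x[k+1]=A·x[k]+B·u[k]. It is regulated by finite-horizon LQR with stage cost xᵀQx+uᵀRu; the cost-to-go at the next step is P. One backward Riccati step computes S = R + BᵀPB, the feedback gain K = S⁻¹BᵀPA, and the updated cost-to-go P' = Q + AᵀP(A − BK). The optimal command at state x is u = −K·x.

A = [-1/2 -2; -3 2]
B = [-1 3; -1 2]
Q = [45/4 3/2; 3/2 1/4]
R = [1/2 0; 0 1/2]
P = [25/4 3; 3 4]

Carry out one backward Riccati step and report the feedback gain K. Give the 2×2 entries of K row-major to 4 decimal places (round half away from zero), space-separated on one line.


BᵀP = [-9.2500 -7.0000; 24.7500 17.0000]
S = R + BᵀPB = [1/2 0; 0 1/2] + [16.2500 -41.7500; -41.7500 108.2500] = [16.7500 -41.7500; -41.7500 108.7500]
BᵀPA = [25.6250 4.5000; -63.3750 -15.5000]
K = S⁻¹·BᵀPA = [1.7938 -2.0096; 0.1059 -0.9140]
A−BK = [0.9761 -1.2675; -1.4180 1.8185]
AᵀP(A−BK) = [7.3075 -9.1807; -9.1807 11.8758]
P' = Q + AᵀP(A−BK) = [18.5575 -7.6807; -7.6807 12.1258]
tr(P') = 30.6833

1.7938 -2.0096 0.1059 -0.9140


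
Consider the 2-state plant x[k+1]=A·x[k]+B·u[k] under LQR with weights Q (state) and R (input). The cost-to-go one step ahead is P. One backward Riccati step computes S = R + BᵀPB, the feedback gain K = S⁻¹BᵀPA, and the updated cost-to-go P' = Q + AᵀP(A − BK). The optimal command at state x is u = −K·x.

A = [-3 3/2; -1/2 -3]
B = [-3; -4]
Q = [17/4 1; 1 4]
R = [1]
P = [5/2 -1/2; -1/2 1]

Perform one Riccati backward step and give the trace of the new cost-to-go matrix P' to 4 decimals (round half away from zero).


BᵀP = [-5.5000 -2.5000]
S = R + BᵀPB = [1] + [26.5000] = [27.5000]
BᵀPA = [17.7500 -0.7500]
K = S⁻¹·BᵀPA = [0.6455 -0.0273]
A−BK = [-1.0636 1.4182; 2.0818 -3.1091]
AᵀP(A−BK) = [9.7932 -13.3909; -13.3909 19.1045]
P' = Q + AᵀP(A−BK) = [14.0432 -12.3909; -12.3909 23.1045]
tr(P') = 37.1477

37.1477


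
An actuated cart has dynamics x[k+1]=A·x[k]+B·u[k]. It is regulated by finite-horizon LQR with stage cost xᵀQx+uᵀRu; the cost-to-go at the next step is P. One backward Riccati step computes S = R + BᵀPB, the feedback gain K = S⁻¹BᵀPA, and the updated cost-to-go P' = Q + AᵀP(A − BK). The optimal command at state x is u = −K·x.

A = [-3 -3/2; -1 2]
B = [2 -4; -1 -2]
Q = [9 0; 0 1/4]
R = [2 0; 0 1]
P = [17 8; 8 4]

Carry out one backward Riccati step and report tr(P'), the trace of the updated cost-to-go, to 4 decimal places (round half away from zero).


10.6195

BᵀP = [26.0000 12.0000; -84.0000 -40.0000]
S = R + BᵀPB = [2 0; 0 1] + [40.0000 -128.0000; -128.0000 416.0000] = [42.0000 -128.0000; -128.0000 417.0000]
BᵀPA = [-90.0000 -15.0000; 292.0000 46.0000]
K = S⁻¹·BᵀPA = [-0.1363 -0.3248; 0.6584 0.0106]
A−BK = [-0.0938 -0.8080; 0.1805 1.6965]
AᵀP(A−BK) = [0.4796 0.1690; 0.1690 0.8898]
P' = Q + AᵀP(A−BK) = [9.4796 0.1690; 0.1690 1.1398]
tr(P') = 10.6195


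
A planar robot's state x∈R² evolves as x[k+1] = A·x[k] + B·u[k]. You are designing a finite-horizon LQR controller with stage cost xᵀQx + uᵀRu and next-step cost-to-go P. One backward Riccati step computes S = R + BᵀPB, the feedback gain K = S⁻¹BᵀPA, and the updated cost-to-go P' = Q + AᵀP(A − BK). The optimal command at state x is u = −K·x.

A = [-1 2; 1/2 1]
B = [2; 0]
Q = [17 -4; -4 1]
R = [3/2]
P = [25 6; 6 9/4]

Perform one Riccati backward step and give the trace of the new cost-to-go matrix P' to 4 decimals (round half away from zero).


21.1524

BᵀP = [50.0000 12.0000]
S = R + BᵀPB = [3/2] + [100.0000] = [101.5000]
BᵀPA = [-44.0000 112.0000]
K = S⁻¹·BᵀPA = [-0.4335 1.1034]
A−BK = [-0.1330 -0.2069; 0.5000 1.0000]
AᵀP(A−BK) = [0.4886 -0.3233; -0.3233 2.6638]
P' = Q + AᵀP(A−BK) = [17.4886 -4.3233; -4.3233 3.6638]
tr(P') = 21.1524


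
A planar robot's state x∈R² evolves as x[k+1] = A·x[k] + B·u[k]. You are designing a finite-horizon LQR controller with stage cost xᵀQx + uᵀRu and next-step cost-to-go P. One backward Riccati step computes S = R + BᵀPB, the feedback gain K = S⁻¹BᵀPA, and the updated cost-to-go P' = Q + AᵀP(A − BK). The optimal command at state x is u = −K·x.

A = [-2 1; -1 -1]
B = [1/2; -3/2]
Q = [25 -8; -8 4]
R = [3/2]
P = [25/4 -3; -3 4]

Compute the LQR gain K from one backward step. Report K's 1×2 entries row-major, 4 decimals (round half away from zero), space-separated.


-0.4679 0.9132

BᵀP = [7.6250 -7.5000]
S = R + BᵀPB = [3/2] + [15.0625] = [16.5625]
BᵀPA = [-7.7500 15.1250]
K = S⁻¹·BᵀPA = [-0.4679 0.9132]
A−BK = [-1.7660 0.5434; -1.7019 0.3698]
AᵀP(A−BK) = [13.3736 -4.4226; -4.4226 2.4377]
P' = Q + AᵀP(A−BK) = [38.3736 -12.4226; -12.4226 6.4377]
tr(P') = 44.8113


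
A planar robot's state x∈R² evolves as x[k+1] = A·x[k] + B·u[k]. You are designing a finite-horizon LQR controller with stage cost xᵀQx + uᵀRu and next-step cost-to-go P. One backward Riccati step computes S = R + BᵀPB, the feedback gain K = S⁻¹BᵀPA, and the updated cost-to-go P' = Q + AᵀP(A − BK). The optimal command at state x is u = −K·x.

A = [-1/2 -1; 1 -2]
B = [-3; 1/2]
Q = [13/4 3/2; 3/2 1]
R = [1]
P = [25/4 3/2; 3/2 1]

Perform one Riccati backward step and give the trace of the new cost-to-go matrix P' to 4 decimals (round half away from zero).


8.3361

BᵀP = [-18.0000 -4.0000]
S = R + BᵀPB = [1] + [52.0000] = [53.0000]
BᵀPA = [5.0000 26.0000]
K = S⁻¹·BᵀPA = [0.0943 0.4906]
A−BK = [-0.2170 0.4717; 0.9528 -2.2453]
AᵀP(A−BK) = [0.5908 -1.3278; -1.3278 3.4953]
P' = Q + AᵀP(A−BK) = [3.8408 0.1722; 0.1722 4.4953]
tr(P') = 8.3361


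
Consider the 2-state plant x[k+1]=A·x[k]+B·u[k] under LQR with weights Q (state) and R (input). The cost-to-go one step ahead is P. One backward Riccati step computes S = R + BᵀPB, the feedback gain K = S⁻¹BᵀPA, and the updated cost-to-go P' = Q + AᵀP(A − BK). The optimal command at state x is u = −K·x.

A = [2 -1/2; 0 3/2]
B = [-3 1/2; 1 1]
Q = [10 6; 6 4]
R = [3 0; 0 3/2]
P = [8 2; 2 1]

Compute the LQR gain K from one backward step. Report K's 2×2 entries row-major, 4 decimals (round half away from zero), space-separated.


BᵀP = [-22.0000 -5.0000; 6.0000 2.0000]
S = R + BᵀPB = [3 0; 0 3/2] + [61.0000 -16.0000; -16.0000 5.0000] = [64.0000 -16.0000; -16.0000 6.5000]
BᵀPA = [-44.0000 3.5000; 12.0000 0.0000]
K = S⁻¹·BᵀPA = [-0.5875 0.1422; 0.4000 0.3500]
A−BK = [0.0375 -0.2484; 0.1875 1.0078]
AᵀP(A−BK) = [1.3500 0.0563; 0.0563 0.7523]
P' = Q + AᵀP(A−BK) = [11.3500 6.0563; 6.0563 4.7523]
tr(P') = 16.1023

-0.5875 0.1422 0.4000 0.3500


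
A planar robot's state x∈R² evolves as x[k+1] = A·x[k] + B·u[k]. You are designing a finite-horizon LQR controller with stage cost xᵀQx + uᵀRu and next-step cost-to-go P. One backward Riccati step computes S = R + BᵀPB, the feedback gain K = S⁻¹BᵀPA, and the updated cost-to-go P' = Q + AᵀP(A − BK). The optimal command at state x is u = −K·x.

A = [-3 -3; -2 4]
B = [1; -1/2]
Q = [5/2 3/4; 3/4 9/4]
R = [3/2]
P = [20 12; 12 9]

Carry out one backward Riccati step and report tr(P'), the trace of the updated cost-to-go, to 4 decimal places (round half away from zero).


111.9840

BᵀP = [14.0000 7.5000]
S = R + BᵀPB = [3/2] + [10.2500] = [11.7500]
BᵀPA = [-57.0000 -12.0000]
K = S⁻¹·BᵀPA = [-4.8511 -1.0213]
A−BK = [1.8511 -1.9787; -4.4255 3.4894]
AᵀP(A−BK) = [83.4894 -22.2128; -22.2128 23.7447]
P' = Q + AᵀP(A−BK) = [85.9894 -21.4628; -21.4628 25.9947]
tr(P') = 111.9840


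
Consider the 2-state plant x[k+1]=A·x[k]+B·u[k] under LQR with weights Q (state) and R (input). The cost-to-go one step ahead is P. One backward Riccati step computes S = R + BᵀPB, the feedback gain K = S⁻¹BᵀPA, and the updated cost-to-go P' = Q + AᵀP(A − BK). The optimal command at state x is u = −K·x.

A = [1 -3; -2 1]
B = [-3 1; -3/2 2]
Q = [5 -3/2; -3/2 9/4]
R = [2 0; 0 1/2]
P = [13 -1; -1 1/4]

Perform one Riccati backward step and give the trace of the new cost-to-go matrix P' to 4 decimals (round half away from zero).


BᵀP = [-37.5000 2.6250; 11.0000 -0.5000]
S = R + BᵀPB = [2 0; 0 1/2] + [108.5625 -32.2500; -32.2500 10.0000] = [110.5625 -32.2500; -32.2500 10.5000]
BᵀPA = [-42.7500 115.1250; 12.0000 -33.5000]
K = S⁻¹·BᵀPA = [-0.5120 1.0628; -0.4298 0.0740]
A−BK = [-0.1063 0.1146; -1.9085 2.4463]
AᵀP(A−BK) = [1.2684 -1.9511; -1.9511 3.3682]
P' = Q + AᵀP(A−BK) = [6.2684 -3.4511; -3.4511 5.6182]
tr(P') = 11.8867

11.8867


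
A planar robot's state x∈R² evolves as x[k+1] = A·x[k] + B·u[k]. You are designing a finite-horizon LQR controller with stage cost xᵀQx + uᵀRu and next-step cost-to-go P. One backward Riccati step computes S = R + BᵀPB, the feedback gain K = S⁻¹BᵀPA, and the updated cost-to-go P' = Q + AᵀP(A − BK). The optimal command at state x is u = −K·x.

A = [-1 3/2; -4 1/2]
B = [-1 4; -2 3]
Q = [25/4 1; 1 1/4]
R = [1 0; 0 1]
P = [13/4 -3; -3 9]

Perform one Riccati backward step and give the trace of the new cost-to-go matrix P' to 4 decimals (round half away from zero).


13.0234

BᵀP = [2.7500 -15.0000; 4.0000 15.0000]
S = R + BᵀPB = [1 0; 0 1] + [27.2500 -34.0000; -34.0000 61.0000] = [28.2500 -34.0000; -34.0000 62.0000]
BᵀPA = [57.2500 -3.3750; -64.0000 13.5000]
K = S⁻¹·BᵀPA = [2.3065 0.4194; 0.2326 0.4477]
A−BK = [0.3762 0.1285; -0.0848 -0.0044]
AᵀP(A−BK) = [6.0898 1.2695; 1.2695 0.4336]
P' = Q + AᵀP(A−BK) = [12.3398 2.2695; 2.2695 0.6836]
tr(P') = 13.0234


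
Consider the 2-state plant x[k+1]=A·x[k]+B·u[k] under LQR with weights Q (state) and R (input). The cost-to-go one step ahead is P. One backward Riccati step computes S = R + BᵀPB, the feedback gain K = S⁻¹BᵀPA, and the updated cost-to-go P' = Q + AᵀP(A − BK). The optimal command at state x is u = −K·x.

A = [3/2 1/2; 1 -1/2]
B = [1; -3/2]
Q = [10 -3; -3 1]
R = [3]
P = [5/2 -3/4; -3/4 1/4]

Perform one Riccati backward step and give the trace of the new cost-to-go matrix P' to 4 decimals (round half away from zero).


BᵀP = [3.6250 -1.1250]
S = R + BᵀPB = [3] + [5.3125] = [8.3125]
BᵀPA = [4.3125 2.3750]
K = S⁻¹·BᵀPA = [0.5188 0.2857]
A−BK = [0.9812 0.2143; 1.7782 -0.0714]
AᵀP(A−BK) = [1.3877 0.7054; 0.7054 0.3839]
P' = Q + AᵀP(A−BK) = [11.3877 -2.2946; -2.2946 1.3839]
tr(P') = 12.7716

12.7716


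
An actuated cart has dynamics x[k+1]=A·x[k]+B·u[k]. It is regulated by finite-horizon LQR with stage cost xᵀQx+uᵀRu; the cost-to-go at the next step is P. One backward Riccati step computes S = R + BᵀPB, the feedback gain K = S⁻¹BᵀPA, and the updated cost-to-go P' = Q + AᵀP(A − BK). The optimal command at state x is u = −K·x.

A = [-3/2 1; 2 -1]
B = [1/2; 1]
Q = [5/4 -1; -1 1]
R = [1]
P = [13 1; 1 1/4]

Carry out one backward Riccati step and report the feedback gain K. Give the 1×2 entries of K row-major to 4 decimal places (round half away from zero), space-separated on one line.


-1.7727 1.2273

BᵀP = [7.5000 0.7500]
S = R + BᵀPB = [1] + [4.5000] = [5.5000]
BᵀPA = [-9.7500 6.7500]
K = S⁻¹·BᵀPA = [-1.7727 1.2273]
A−BK = [-0.6136 0.3864; 3.7727 -2.2273]
AᵀP(A−BK) = [6.9659 -4.5341; -4.5341 2.9659]
P' = Q + AᵀP(A−BK) = [8.2159 -5.5341; -5.5341 3.9659]
tr(P') = 12.1818


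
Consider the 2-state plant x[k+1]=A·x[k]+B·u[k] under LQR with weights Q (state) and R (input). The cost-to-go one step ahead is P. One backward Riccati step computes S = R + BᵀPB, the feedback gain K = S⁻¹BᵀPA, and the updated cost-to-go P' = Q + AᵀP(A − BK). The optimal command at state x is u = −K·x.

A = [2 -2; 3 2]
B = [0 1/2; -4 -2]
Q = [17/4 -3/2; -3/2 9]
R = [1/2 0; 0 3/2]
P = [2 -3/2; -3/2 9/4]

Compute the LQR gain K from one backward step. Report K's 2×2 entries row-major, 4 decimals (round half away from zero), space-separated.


BᵀP = [6.0000 -9.0000; 4.0000 -5.2500]
S = R + BᵀPB = [1/2 0; 0 3/2] + [36.0000 21.0000; 21.0000 12.5000] = [36.5000 21.0000; 21.0000 14.0000]
BᵀPA = [-15.0000 -30.0000; -7.7500 -18.5000]
K = S⁻¹·BᵀPA = [-0.6750 -0.4500; 0.4589 -0.6464]
A−BK = [1.7705 -1.6768; 1.2179 -1.0929]
AᵀP(A−BK) = [3.6817 -3.2598; -3.2598 3.5411]
P' = Q + AᵀP(A−BK) = [7.9317 -4.7598; -4.7598 12.5411]
tr(P') = 20.4728

-0.6750 -0.4500 0.4589 -0.6464


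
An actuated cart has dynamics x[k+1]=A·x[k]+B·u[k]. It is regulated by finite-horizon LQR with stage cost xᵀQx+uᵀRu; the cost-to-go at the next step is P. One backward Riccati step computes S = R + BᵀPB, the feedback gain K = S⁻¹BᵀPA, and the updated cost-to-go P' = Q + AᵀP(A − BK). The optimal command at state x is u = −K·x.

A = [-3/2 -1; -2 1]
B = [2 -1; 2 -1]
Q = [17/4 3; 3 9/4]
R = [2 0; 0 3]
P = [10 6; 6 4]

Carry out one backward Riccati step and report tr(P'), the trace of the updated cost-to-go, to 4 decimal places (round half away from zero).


8.3838

BᵀP = [32.0000 20.0000; -16.0000 -10.0000]
S = R + BᵀPB = [2 0; 0 3] + [104.0000 -52.0000; -52.0000 26.0000] = [106.0000 -52.0000; -52.0000 29.0000]
BᵀPA = [-88.0000 -12.0000; 44.0000 6.0000]
K = S⁻¹·BᵀPA = [-0.7135 -0.0973; 0.2378 0.0324]
A−BK = [0.1649 -0.7730; -0.3351 1.2270]
AᵀP(A−BK) = [1.2459 0.0108; 0.0108 0.6378]
P' = Q + AᵀP(A−BK) = [5.4959 3.0108; 3.0108 2.8878]
tr(P') = 8.3838


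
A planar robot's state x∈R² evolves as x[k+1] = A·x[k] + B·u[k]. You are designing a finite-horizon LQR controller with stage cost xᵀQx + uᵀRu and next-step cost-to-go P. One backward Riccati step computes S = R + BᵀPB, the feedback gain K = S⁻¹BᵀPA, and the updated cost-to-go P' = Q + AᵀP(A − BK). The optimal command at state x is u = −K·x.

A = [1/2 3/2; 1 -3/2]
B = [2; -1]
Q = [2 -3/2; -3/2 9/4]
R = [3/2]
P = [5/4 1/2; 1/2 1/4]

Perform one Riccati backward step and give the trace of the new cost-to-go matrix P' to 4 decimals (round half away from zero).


BᵀP = [2.0000 0.7500]
S = R + BᵀPB = [3/2] + [3.2500] = [4.7500]
BᵀPA = [1.7500 1.8750]
K = S⁻¹·BᵀPA = [0.3684 0.3947]
A−BK = [-0.2368 0.7105; 1.3684 -1.1053]
AᵀP(A−BK) = [0.4178 0.2467; 0.2467 0.3849]
P' = Q + AᵀP(A−BK) = [2.4178 -1.2533; -1.2533 2.6349]
tr(P') = 5.0526

5.0526


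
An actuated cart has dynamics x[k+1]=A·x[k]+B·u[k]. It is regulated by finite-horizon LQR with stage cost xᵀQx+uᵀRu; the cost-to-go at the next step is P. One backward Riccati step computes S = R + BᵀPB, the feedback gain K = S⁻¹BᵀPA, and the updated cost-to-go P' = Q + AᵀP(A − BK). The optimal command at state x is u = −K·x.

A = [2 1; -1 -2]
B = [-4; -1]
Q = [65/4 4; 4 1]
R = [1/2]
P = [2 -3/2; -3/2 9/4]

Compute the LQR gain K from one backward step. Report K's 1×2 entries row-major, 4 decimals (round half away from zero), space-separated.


BᵀP = [-6.5000 3.7500]
S = R + BᵀPB = [1/2] + [22.2500] = [22.7500]
BᵀPA = [-16.7500 -14.0000]
K = S⁻¹·BᵀPA = [-0.7363 -0.6154]
A−BK = [-0.9451 -1.4615; -1.7363 -2.6154]
AᵀP(A−BK) = [3.9176 5.6923; 5.6923 8.3846]
P' = Q + AᵀP(A−BK) = [20.1676 9.6923; 9.6923 9.3846]
tr(P') = 29.5522

-0.7363 -0.6154


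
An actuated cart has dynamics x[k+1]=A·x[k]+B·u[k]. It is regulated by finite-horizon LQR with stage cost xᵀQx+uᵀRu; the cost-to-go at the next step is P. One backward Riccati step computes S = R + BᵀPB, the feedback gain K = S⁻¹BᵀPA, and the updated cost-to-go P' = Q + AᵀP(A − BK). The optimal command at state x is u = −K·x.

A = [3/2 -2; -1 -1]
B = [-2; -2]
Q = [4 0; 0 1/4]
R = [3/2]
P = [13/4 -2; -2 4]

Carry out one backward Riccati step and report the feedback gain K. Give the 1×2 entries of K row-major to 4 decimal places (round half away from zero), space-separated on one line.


0.0172 0.6207

BᵀP = [-2.5000 -4.0000]
S = R + BᵀPB = [3/2] + [13.0000] = [14.5000]
BᵀPA = [0.2500 9.0000]
K = S⁻¹·BᵀPA = [0.0172 0.6207]
A−BK = [1.5345 -0.7586; -0.9655 0.2414]
AᵀP(A−BK) = [17.3082 -6.9052; -6.9052 3.4138]
P' = Q + AᵀP(A−BK) = [21.3082 -6.9052; -6.9052 3.6638]
tr(P') = 24.9720


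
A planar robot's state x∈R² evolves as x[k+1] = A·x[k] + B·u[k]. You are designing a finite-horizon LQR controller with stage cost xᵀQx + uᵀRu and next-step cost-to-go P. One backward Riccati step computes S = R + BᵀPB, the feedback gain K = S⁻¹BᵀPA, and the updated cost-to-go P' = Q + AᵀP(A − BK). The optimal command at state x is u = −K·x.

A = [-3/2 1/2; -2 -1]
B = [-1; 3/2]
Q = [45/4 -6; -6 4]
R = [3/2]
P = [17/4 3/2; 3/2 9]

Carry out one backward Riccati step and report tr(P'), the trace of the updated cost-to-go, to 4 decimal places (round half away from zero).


BᵀP = [-2.0000 12.0000]
S = R + BᵀPB = [3/2] + [20.0000] = [21.5000]
BᵀPA = [-21.0000 -13.0000]
K = S⁻¹·BᵀPA = [-0.9767 -0.6047]
A−BK = [-2.4767 -0.1047; -0.5349 -0.0930]
AᵀP(A−BK) = [34.0509 2.8648; 2.8648 0.7020]
P' = Q + AᵀP(A−BK) = [45.3009 -3.1352; -3.1352 4.7020]
tr(P') = 50.0029

50.0029


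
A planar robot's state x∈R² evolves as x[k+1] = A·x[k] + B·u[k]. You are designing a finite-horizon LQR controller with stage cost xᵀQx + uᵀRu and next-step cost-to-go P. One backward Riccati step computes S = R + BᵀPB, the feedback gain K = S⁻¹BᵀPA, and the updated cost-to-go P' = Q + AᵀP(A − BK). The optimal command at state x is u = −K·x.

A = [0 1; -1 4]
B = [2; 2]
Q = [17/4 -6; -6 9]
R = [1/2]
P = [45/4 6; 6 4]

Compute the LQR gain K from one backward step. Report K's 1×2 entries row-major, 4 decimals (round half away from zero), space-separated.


BᵀP = [34.5000 20.0000]
S = R + BᵀPB = [1/2] + [109.0000] = [109.5000]
BᵀPA = [-20.0000 114.5000]
K = S⁻¹·BᵀPA = [-0.1826 1.0457]
A−BK = [0.3653 -1.0913; -0.6347 1.9087]
AᵀP(A−BK) = [0.3470 -1.0868; -1.0868 3.5217]
P' = Q + AᵀP(A−BK) = [4.5970 -7.0868; -7.0868 12.5217]
tr(P') = 17.1187

-0.1826 1.0457


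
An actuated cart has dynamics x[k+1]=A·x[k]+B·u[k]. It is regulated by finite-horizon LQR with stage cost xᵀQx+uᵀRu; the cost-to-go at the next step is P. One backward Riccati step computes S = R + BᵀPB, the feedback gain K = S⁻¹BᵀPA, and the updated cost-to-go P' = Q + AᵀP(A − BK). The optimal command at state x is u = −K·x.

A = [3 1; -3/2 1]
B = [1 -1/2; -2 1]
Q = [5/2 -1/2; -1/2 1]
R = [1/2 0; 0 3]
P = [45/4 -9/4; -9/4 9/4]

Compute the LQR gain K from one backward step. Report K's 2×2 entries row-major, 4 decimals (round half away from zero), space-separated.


1.8527 0.2906 -0.1544 -0.0242

BᵀP = [15.7500 -6.7500; -7.8750 3.3750]
S = R + BᵀPB = [1/2 0; 0 3] + [29.2500 -14.6250; -14.6250 7.3125] = [29.7500 -14.6250; -14.6250 10.3125]
BᵀPA = [57.3750 9.0000; -28.6875 -4.5000]
K = S⁻¹·BᵀPA = [1.8527 0.2906; -0.1544 -0.0242]
A−BK = [1.0701 0.6973; 2.3597 1.6054]
AᵀP(A−BK) = [15.8363 9.6312; 9.6312 6.2755]
P' = Q + AᵀP(A−BK) = [18.3363 9.1312; 9.1312 7.2755]
tr(P') = 25.6118


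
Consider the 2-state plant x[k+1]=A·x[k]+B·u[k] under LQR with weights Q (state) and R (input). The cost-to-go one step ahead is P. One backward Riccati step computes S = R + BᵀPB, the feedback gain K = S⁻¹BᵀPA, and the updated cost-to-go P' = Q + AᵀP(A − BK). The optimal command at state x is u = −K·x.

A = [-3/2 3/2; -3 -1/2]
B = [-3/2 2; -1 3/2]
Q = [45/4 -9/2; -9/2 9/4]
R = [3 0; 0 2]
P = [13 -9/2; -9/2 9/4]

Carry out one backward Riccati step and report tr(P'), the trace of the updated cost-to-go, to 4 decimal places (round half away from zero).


BᵀP = [-15.0000 4.5000; 19.2500 -5.6250]
S = R + BᵀPB = [3 0; 0 2] + [18.0000 -23.2500; -23.2500 30.0625] = [21.0000 -23.2500; -23.2500 32.0625]
BᵀPA = [9.0000 -24.7500; -12.0000 31.6875]
K = S⁻¹·BᵀPA = [0.0720 -0.4280; -0.3220 0.6780]
A−BK = [-0.7479 -0.4979; -2.4449 -1.9449]
AᵀP(A−BK) = [4.4873 2.9873; 2.9873 4.4873]
P' = Q + AᵀP(A−BK) = [15.7373 -1.5127; -1.5127 6.7373]
tr(P') = 22.4746

22.4746


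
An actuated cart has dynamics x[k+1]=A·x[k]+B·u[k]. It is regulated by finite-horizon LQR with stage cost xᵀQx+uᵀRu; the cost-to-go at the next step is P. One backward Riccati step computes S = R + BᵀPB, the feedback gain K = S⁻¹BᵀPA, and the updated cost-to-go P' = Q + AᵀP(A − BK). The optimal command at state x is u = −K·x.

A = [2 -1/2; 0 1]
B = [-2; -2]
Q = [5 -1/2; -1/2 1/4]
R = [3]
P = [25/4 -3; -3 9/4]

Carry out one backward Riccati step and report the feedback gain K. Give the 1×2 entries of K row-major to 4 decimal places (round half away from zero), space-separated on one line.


-1.0000 0.3654

BᵀP = [-6.5000 1.5000]
S = R + BᵀPB = [3] + [10.0000] = [13.0000]
BᵀPA = [-13.0000 4.7500]
K = S⁻¹·BᵀPA = [-1.0000 0.3654]
A−BK = [0.0000 0.2308; -2.0000 1.7308]
AᵀP(A−BK) = [12.0000 -7.5000; -7.5000 5.0769]
P' = Q + AᵀP(A−BK) = [17.0000 -8.0000; -8.0000 5.3269]
tr(P') = 22.3269


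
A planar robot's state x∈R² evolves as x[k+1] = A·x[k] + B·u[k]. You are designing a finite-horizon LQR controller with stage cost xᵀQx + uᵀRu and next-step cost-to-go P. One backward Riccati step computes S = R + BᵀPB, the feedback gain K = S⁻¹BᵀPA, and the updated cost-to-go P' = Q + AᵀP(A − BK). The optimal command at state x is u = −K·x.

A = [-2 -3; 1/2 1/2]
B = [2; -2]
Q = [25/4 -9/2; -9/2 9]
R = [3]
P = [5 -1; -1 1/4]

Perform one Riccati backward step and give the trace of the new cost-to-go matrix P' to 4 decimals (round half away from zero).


22.0898

BᵀP = [12.0000 -2.5000]
S = R + BᵀPB = [3] + [29.0000] = [32.0000]
BᵀPA = [-25.2500 -37.2500]
K = S⁻¹·BᵀPA = [-0.7891 -1.1641]
A−BK = [-0.4219 -0.6719; -1.0781 -1.8281]
AᵀP(A−BK) = [2.1387 3.1699; 3.1699 4.7012]
P' = Q + AᵀP(A−BK) = [8.3887 -1.3301; -1.3301 13.7012]
tr(P') = 22.0898


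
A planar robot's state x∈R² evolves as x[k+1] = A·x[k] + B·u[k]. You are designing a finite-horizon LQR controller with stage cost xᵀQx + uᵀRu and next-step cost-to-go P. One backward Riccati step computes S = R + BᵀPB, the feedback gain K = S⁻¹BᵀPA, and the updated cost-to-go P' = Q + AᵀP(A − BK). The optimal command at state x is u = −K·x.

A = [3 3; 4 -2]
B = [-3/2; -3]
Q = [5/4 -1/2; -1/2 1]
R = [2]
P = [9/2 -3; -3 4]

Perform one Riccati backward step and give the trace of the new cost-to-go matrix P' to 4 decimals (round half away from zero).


79.2678

BᵀP = [2.2500 -7.5000]
S = R + BᵀPB = [2] + [19.1250] = [21.1250]
BᵀPA = [-23.2500 21.7500]
K = S⁻¹·BᵀPA = [-1.1006 1.0296]
A−BK = [1.3491 4.5444; 0.6982 1.0888]
AᵀP(A−BK) = [6.9112 14.4379; 14.4379 70.1065]
P' = Q + AᵀP(A−BK) = [8.1612 13.9379; 13.9379 71.1065]
tr(P') = 79.2678


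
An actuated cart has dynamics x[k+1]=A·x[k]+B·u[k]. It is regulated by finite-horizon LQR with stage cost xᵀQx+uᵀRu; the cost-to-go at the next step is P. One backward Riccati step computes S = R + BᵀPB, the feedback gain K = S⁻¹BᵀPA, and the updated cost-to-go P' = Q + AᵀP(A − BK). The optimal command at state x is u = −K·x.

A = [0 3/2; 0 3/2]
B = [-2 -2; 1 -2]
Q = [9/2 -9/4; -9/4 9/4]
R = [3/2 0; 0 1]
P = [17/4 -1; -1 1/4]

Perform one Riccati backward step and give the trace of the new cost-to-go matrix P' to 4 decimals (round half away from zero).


BᵀP = [-9.5000 2.2500; -6.5000 1.5000]
S = R + BᵀPB = [3/2 0; 0 1] + [21.2500 14.5000; 14.5000 10.0000] = [22.7500 14.5000; 14.5000 11.0000]
BᵀPA = [0.0000 -10.8750; 0.0000 -7.5000]
K = S⁻¹·BᵀPA = [0.0000 -0.2719; 0.0000 -0.3234]
A−BK = [0.0000 0.3094; 0.0000 1.1250]
AᵀP(A−BK) = [0.0000 0.0000; 0.0000 0.2426]
P' = Q + AᵀP(A−BK) = [4.5000 -2.2500; -2.2500 2.4926]
tr(P') = 6.9926

6.9926


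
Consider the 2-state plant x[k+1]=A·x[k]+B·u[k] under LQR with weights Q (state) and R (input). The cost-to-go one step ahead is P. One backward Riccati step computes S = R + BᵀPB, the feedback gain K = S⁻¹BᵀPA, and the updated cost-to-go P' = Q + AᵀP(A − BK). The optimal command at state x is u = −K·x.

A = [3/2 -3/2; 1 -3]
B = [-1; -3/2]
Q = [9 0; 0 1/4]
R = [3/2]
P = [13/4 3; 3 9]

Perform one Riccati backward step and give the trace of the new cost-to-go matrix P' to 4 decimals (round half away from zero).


16.7197

BᵀP = [-7.7500 -16.5000]
S = R + BᵀPB = [3/2] + [32.5000] = [34.0000]
BᵀPA = [-28.1250 61.1250]
K = S⁻¹·BᵀPA = [-0.8272 1.7978]
A−BK = [0.6728 0.2978; -0.2408 -0.3033]
AᵀP(A−BK) = [2.0473 -1.7495; -1.7495 5.4223]
P' = Q + AᵀP(A−BK) = [11.0473 -1.7495; -1.7495 5.6723]
tr(P') = 16.7197


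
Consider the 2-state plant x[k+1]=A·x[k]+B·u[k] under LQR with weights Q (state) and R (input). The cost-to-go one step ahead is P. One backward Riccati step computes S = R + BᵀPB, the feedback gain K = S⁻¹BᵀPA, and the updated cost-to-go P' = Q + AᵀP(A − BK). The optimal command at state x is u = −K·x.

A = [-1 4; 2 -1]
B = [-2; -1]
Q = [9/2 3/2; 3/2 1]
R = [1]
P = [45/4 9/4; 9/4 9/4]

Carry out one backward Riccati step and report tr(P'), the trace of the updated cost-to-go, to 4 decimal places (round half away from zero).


30.1419

BᵀP = [-24.7500 -6.7500]
S = R + BᵀPB = [1] + [56.2500] = [57.2500]
BᵀPA = [11.2500 -92.2500]
K = S⁻¹·BᵀPA = [0.1965 -1.6114]
A−BK = [-0.6070 0.7773; 2.1965 -2.6114]
AᵀP(A−BK) = [9.0393 -11.1223; -11.1223 15.6026]
P' = Q + AᵀP(A−BK) = [13.5393 -9.6223; -9.6223 16.6026]
tr(P') = 30.1419


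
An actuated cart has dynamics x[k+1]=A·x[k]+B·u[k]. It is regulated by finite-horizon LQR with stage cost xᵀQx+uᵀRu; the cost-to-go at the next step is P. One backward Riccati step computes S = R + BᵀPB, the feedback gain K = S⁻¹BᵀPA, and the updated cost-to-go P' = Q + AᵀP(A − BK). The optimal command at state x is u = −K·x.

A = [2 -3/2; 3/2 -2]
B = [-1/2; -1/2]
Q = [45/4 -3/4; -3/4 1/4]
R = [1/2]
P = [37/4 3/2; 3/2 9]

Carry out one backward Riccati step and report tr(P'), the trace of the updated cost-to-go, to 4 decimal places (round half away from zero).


BᵀP = [-5.3750 -5.2500]
S = R + BᵀPB = [1/2] + [5.3125] = [5.8125]
BᵀPA = [-18.6250 18.5625]
K = S⁻¹·BᵀPA = [-3.2043 3.1935]
A−BK = [0.3978 0.0968; -0.1022 -0.4032]
AᵀP(A−BK) = [6.5699 -4.6452; -4.6452 6.5323]
P' = Q + AᵀP(A−BK) = [17.8199 -5.3952; -5.3952 6.7823]
tr(P') = 24.6022

24.6022


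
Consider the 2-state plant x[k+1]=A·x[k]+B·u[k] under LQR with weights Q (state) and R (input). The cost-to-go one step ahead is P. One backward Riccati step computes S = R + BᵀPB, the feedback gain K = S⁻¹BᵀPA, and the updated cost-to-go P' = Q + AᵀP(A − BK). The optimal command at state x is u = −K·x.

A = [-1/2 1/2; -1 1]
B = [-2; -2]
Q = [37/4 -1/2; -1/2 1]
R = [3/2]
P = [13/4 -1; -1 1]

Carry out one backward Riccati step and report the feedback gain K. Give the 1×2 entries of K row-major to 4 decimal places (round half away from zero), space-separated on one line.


0.2143 -0.2143

BᵀP = [-4.5000 0.0000]
S = R + BᵀPB = [3/2] + [9.0000] = [10.5000]
BᵀPA = [2.2500 -2.2500]
K = S⁻¹·BᵀPA = [0.2143 -0.2143]
A−BK = [-0.0714 0.0714; -0.5714 0.5714]
AᵀP(A−BK) = [0.3304 -0.3304; -0.3304 0.3304]
P' = Q + AᵀP(A−BK) = [9.5804 -0.8304; -0.8304 1.3304]
tr(P') = 10.9107


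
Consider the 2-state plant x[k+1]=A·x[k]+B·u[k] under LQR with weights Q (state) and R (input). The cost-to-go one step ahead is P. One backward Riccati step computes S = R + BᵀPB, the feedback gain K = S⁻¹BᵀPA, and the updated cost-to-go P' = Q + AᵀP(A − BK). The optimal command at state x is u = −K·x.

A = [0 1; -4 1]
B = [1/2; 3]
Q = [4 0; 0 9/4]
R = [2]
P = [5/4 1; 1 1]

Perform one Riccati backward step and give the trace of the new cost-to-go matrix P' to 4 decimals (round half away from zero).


BᵀP = [3.6250 3.5000]
S = R + BᵀPB = [2] + [12.3125] = [14.3125]
BᵀPA = [-14.0000 7.1250]
K = S⁻¹·BᵀPA = [-0.9782 0.4978]
A−BK = [0.4891 0.7511; -1.0655 -0.4934]
AᵀP(A−BK) = [2.3057 -1.0306; -1.0306 0.7031]
P' = Q + AᵀP(A−BK) = [6.3057 -1.0306; -1.0306 2.9531]
tr(P') = 9.2587

9.2587


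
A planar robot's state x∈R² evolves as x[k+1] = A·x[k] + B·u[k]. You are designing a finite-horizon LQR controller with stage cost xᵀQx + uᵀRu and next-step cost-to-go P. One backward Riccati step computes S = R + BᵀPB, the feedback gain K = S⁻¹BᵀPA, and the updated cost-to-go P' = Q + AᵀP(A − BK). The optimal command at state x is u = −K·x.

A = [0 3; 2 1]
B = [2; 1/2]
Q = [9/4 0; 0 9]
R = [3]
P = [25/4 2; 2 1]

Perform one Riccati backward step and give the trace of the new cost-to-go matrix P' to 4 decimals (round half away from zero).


19.1977

BᵀP = [13.5000 4.5000]
S = R + BᵀPB = [3] + [29.2500] = [32.2500]
BᵀPA = [9.0000 45.0000]
K = S⁻¹·BᵀPA = [0.2791 1.3953]
A−BK = [-0.5581 0.2093; 1.8605 0.3023]
AᵀP(A−BK) = [1.4884 1.4419; 1.4419 6.4593]
P' = Q + AᵀP(A−BK) = [3.7384 1.4419; 1.4419 15.4593]
tr(P') = 19.1977


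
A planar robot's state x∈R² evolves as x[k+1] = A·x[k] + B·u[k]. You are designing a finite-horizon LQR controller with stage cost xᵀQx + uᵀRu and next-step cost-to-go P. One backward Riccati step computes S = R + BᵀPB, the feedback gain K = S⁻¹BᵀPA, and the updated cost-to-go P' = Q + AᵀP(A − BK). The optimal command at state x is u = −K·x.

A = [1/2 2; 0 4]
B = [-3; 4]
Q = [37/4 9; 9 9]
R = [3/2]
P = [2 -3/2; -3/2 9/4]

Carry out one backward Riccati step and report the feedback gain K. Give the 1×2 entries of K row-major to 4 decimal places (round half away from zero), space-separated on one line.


BᵀP = [-12.0000 13.5000]
S = R + BᵀPB = [3/2] + [90.0000] = [91.5000]
BᵀPA = [-6.0000 30.0000]
K = S⁻¹·BᵀPA = [-0.0656 0.3279]
A−BK = [0.3033 2.9836; 0.2623 2.6885]
AᵀP(A−BK) = [0.1066 0.9672; 0.9672 10.1639]
P' = Q + AᵀP(A−BK) = [9.3566 9.9672; 9.9672 19.1639]
tr(P') = 28.5205

-0.0656 0.3279


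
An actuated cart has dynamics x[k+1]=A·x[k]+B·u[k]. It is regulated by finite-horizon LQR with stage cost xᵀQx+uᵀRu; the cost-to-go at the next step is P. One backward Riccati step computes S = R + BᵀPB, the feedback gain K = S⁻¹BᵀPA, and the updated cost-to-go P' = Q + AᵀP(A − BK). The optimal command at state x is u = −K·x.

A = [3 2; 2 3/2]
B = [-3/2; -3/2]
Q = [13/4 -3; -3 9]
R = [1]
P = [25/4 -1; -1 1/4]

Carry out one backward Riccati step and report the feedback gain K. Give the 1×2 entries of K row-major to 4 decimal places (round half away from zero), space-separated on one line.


-1.9213 -1.2640

BᵀP = [-7.8750 1.1250]
S = R + BᵀPB = [1] + [10.1250] = [11.1250]
BᵀPA = [-21.3750 -14.0625]
K = S⁻¹·BᵀPA = [-1.9213 -1.2640]
A−BK = [0.1180 0.1039; -0.8820 -0.3961]
AᵀP(A−BK) = [4.1812 2.7310; 2.7310 1.7869]
P' = Q + AᵀP(A−BK) = [7.4312 -0.2690; -0.2690 10.7869]
tr(P') = 18.2180


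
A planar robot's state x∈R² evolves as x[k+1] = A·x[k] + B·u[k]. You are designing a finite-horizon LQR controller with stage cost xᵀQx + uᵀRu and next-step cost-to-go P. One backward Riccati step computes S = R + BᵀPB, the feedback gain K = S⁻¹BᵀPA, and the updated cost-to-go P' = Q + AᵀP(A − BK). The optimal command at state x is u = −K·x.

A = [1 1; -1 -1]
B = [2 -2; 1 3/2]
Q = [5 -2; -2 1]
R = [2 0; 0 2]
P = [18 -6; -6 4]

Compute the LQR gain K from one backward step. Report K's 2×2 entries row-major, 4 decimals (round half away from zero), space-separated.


-0.0113 -0.0113 -0.5362 -0.5362

BᵀP = [30.0000 -8.0000; -45.0000 18.0000]
S = R + BᵀPB = [2 0; 0 2] + [52.0000 -72.0000; -72.0000 117.0000] = [54.0000 -72.0000; -72.0000 119.0000]
BᵀPA = [38.0000 38.0000; -63.0000 -63.0000]
K = S⁻¹·BᵀPA = [-0.0113 -0.0113; -0.5362 -0.5362]
A−BK = [-0.0499 -0.0499; -0.1844 -0.1844]
AᵀP(A−BK) = [0.6457 0.6457; 0.6457 0.6457]
P' = Q + AᵀP(A−BK) = [5.6457 -1.3543; -1.3543 1.6457]
tr(P') = 7.2915


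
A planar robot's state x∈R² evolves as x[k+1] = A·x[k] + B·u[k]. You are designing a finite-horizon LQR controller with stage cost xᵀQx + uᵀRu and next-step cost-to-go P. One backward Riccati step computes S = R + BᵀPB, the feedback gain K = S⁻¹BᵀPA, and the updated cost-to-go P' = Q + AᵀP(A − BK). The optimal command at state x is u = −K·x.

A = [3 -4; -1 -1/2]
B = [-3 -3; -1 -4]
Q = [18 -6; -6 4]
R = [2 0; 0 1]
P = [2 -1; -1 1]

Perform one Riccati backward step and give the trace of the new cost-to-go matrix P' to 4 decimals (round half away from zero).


30.7866

BᵀP = [-5.0000 2.0000; -2.0000 -1.0000]
S = R + BᵀPB = [2 0; 0 1] + [13.0000 7.0000; 7.0000 10.0000] = [15.0000 7.0000; 7.0000 11.0000]
BᵀPA = [-17.0000 19.0000; -5.0000 8.5000]
K = S⁻¹·BᵀPA = [-1.3103 1.2888; 0.3793 -0.0474]
A−BK = [0.2069 -0.2759; -0.7931 0.5991]
AᵀP(A−BK) = [4.6207 -4.3276; -4.3276 4.1659]
P' = Q + AᵀP(A−BK) = [22.6207 -10.3276; -10.3276 8.1659]
tr(P') = 30.7866


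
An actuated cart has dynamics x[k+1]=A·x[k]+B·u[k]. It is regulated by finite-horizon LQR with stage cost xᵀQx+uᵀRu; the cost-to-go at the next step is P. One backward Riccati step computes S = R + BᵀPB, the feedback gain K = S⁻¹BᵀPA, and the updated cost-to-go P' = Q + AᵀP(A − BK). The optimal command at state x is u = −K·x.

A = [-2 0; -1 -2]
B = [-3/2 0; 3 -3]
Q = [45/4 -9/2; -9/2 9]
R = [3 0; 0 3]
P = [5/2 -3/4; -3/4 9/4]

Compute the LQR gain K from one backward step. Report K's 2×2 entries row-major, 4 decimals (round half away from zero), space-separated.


0.5518 -0.1749 0.6575 0.4029

BᵀP = [-6.0000 7.8750; 2.2500 -6.7500]
S = R + BᵀPB = [3 0; 0 3] + [32.6250 -23.6250; -23.6250 20.2500] = [35.6250 -23.6250; -23.6250 23.2500]
BᵀPA = [4.1250 -15.7500; 2.2500 13.5000]
K = S⁻¹·BᵀPA = [0.5518 -0.1749; 0.6575 0.4029]
A−BK = [-1.1723 -0.2624; -0.6830 -0.2665]
AᵀP(A−BK) = [5.4945 1.3149; 1.3149 0.8058]
P' = Q + AᵀP(A−BK) = [16.7445 -3.1851; -3.1851 9.8058]
tr(P') = 26.5504


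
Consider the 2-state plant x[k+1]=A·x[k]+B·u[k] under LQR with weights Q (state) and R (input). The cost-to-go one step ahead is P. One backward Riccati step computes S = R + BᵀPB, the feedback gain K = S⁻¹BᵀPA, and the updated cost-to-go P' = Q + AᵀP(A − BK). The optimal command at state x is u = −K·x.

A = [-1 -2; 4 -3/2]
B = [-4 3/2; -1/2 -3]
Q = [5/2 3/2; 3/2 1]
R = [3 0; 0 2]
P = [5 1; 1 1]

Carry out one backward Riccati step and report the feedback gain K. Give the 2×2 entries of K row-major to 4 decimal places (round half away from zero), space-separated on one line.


BᵀP = [-20.5000 -4.5000; 4.5000 -1.5000]
S = R + BᵀPB = [3 0; 0 2] + [84.2500 -17.2500; -17.2500 11.2500] = [87.2500 -17.2500; -17.2500 13.2500]
BᵀPA = [2.5000 47.7500; -10.5000 -6.7500]
K = S⁻¹·BᵀPA = [-0.1724 0.6013; -1.0169 0.2734]
A−BK = [-0.1642 -0.0048; 0.8631 -0.3790]
AᵀP(A−BK) = [2.7536 -1.1322; -1.1322 1.3818]
P' = Q + AᵀP(A−BK) = [5.2536 0.3678; 0.3678 2.3818]
tr(P') = 7.6354

-0.1724 0.6013 -1.0169 0.2734


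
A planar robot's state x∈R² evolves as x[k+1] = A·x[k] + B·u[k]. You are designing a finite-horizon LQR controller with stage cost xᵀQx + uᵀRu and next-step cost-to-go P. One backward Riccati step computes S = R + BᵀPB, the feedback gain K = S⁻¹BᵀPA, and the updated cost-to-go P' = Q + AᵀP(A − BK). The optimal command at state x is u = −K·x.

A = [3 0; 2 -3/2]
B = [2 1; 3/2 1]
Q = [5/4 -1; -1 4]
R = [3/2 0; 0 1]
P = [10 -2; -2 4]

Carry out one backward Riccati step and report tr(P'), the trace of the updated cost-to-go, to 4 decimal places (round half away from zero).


BᵀP = [17.0000 2.0000; 8.0000 2.0000]
S = R + BᵀPB = [3/2 0; 0 1] + [37.0000 19.0000; 19.0000 10.0000] = [38.5000 19.0000; 19.0000 11.0000]
BᵀPA = [55.0000 -3.0000; 28.0000 -3.0000]
K = S⁻¹·BᵀPA = [1.1680 0.3840; 0.5280 -0.9360]
A−BK = [0.1360 0.1680; -0.2800 -1.1400]
AᵀP(A−BK) = [2.9760 2.0880; 2.0880 7.3440]
P' = Q + AᵀP(A−BK) = [4.2260 1.0880; 1.0880 11.3440]
tr(P') = 15.5700

15.5700


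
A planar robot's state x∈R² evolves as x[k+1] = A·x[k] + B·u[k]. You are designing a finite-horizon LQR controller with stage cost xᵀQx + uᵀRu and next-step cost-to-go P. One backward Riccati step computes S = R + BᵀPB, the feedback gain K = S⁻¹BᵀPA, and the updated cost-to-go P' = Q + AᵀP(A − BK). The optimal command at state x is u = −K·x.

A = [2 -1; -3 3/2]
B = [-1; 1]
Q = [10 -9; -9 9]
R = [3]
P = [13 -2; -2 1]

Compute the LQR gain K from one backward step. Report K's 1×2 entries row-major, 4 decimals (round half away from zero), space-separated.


BᵀP = [-15.0000 3.0000]
S = R + BᵀPB = [3] + [18.0000] = [21.0000]
BᵀPA = [-39.0000 19.5000]
K = S⁻¹·BᵀPA = [-1.8571 0.9286]
A−BK = [0.1429 -0.0714; -1.1429 0.5714]
AᵀP(A−BK) = [12.5714 -6.2857; -6.2857 3.1429]
P' = Q + AᵀP(A−BK) = [22.5714 -15.2857; -15.2857 12.1429]
tr(P') = 34.7143

-1.8571 0.9286


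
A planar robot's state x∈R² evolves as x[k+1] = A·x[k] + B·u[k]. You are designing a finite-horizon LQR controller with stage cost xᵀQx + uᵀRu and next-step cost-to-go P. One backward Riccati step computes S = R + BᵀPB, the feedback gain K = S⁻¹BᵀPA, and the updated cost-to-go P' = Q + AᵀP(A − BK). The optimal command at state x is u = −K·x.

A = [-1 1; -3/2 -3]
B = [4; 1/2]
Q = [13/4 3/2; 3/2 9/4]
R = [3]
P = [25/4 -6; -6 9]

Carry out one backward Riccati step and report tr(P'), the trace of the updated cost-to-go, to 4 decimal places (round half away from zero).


BᵀP = [22.0000 -19.5000]
S = R + BᵀPB = [3] + [78.2500] = [81.2500]
BᵀPA = [7.2500 80.5000]
K = S⁻¹·BᵀPA = [0.0892 0.9908]
A−BK = [-1.3569 -2.9631; -1.5446 -3.4954]
AᵀP(A−BK) = [7.8531 18.0669; 18.0669 43.4931]
P' = Q + AᵀP(A−BK) = [11.1031 19.5669; 19.5669 45.7431]
tr(P') = 56.8462

56.8462


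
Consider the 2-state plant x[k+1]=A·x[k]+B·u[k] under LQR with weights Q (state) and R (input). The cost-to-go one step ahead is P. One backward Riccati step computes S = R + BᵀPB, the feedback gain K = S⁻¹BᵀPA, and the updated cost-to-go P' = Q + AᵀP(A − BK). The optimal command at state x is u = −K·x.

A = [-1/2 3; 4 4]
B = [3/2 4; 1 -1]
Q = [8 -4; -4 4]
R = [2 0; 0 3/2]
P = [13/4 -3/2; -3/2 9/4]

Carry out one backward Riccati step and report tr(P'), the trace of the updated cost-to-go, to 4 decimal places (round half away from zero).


BᵀP = [3.3750 0.0000; 14.5000 -8.2500]
S = R + BᵀPB = [2 0; 0 3/2] + [5.0625 13.5000; 13.5000 66.2500] = [7.0625 13.5000; 13.5000 67.7500]
BᵀPA = [-1.6875 10.1250; -40.2500 10.5000]
K = S⁻¹·BᵀPA = [1.4483 1.8371; -0.8827 -0.2111]
A−BK = [0.8583 1.0887; 1.6690 1.9518]
AᵀP(A−BK) = [9.7281 10.7289; 10.7289 12.8656]
P' = Q + AᵀP(A−BK) = [17.7281 6.7289; 6.7289 16.8656]
tr(P') = 34.5937

34.5937


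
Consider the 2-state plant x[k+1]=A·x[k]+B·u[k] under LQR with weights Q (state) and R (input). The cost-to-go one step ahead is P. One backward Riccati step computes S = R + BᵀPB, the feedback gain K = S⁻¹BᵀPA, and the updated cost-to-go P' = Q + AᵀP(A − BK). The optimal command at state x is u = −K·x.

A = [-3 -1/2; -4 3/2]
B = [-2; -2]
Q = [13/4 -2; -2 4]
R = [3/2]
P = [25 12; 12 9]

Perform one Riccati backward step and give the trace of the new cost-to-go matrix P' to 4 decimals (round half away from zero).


BᵀP = [-74.0000 -42.0000]
S = R + BᵀPB = [3/2] + [232.0000] = [233.5000]
BᵀPA = [390.0000 -26.0000]
K = S⁻¹·BᵀPA = [1.6702 -0.1113]
A−BK = [0.3405 -0.7227; -0.6595 1.2773]
AᵀP(A−BK) = [5.6081 -3.0739; -3.0739 5.6049]
P' = Q + AᵀP(A−BK) = [8.8581 -5.0739; -5.0739 9.6049]
tr(P') = 18.4631

18.4631
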